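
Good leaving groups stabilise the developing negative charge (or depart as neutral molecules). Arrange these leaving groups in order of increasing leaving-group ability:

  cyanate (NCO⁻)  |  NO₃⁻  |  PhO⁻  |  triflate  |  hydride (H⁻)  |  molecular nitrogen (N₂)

A good leaving group is a weak base: the lower the pKₐ of its conjugate acid, the more readily it departs.
molecular nitrogen (N₂): no meaningful conjugate acid; N₂ departs as an exceptionally stable neutral molecule
triflate: pKₐ(CF₃SO₃H (triflic acid)) ≈ -14
NO₃⁻: pKₐ(HNO₃) ≈ -1.3
cyanate (NCO⁻): pKₐ(HOCN) ≈ 3.5
PhO⁻: pKₐ(C₆H₅OH (phenol)) ≈ 10
hydride (H⁻): pKₐ(H₂) ≈ 36
Reversing gives the worst-to-best order requested.

hydride (H⁻) < PhO⁻ < cyanate (NCO⁻) < NO₃⁻ < triflate < molecular nitrogen (N₂)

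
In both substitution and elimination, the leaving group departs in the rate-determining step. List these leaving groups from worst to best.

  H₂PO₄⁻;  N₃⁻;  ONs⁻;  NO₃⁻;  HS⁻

Rank by basicity of the departing species: weakest base leaves most easily.
ONs⁻: pKₐ(p-O₂NC₆H₄SO₃H) ≈ -3.5
NO₃⁻: pKₐ(HNO₃) ≈ -1.3 — resonance-delocalised over three oxygens
H₂PO₄⁻: pKₐ(H₃PO₄) ≈ 2.1 — moderate base; biological leaving group after further activation
N₃⁻: pKₐ(HN₃) ≈ 4.7
HS⁻: pKₐ(H₂S) ≈ 7
Reversing gives the worst-to-best order requested.

HS⁻ < N₃⁻ < H₂PO₄⁻ < NO₃⁻ < ONs⁻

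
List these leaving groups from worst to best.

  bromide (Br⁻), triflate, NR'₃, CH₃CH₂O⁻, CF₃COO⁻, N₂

CH₃CH₂O⁻ < NR'₃ < CF₃COO⁻ < bromide (Br⁻) < triflate < N₂

N₂: no meaningful conjugate acid; N₂ departs as an exceptionally stable neutral molecule
triflate: pKₐ(CF₃SO₃H (triflic acid)) ≈ -14 — charge spread over three oxygens and a CF₃ group; the premier leaving group in synthesis
bromide (Br⁻): pKₐ(HBr) ≈ -9
CF₃COO⁻: pKₐ(CF₃COOH) ≈ 0.2
NR'₃: pKₐ(R'₃NH⁺) ≈ 10.7
CH₃CH₂O⁻: pKₐ(CH₃CH₂OH) ≈ 16 — strong base; alkoxides do not leave unassisted
Listed from poorest to best leaving group as asked.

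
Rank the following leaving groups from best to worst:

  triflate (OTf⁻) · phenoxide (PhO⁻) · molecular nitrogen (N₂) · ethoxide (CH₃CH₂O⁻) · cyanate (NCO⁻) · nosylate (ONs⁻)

molecular nitrogen (N₂) > triflate (OTf⁻) > nosylate (ONs⁻) > cyanate (NCO⁻) > phenoxide (PhO⁻) > ethoxide (CH₃CH₂O⁻)

molecular nitrogen (N₂): no meaningful conjugate acid; N₂ departs as an exceptionally stable neutral molecule
triflate (OTf⁻): pKₐ(CF₃SO₃H (triflic acid)) ≈ -14
nosylate (ONs⁻): pKₐ(p-O₂NC₆H₄SO₃H) ≈ -3.5
cyanate (NCO⁻): pKₐ(HOCN) ≈ 3.5
phenoxide (PhO⁻): pKₐ(C₆H₅OH (phenol)) ≈ 10
ethoxide (CH₃CH₂O⁻): pKₐ(CH₃CH₂OH) ≈ 16 — strong base; alkoxides do not leave unassisted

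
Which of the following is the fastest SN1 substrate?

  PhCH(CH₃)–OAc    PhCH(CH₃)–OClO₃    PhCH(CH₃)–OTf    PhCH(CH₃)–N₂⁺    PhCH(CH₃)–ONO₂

The skeletons are identical, so relative rate is governed entirely by leaving-group ability.
Rank by basicity of the departing species: weakest base leaves most easily.
PhCH(CH₃)–N₂⁺ loses N₂: no meaningful conjugate acid; N₂ departs as an exceptionally stable neutral molecule
PhCH(CH₃)–OTf loses OTf⁻: pKₐ(CF₃SO₃H (triflic acid)) ≈ -14
PhCH(CH₃)–OClO₃ loses ClO₄⁻: pKₐ(HClO₄) ≈ -10
PhCH(CH₃)–ONO₂ loses NO₃⁻: pKₐ(HNO₃) ≈ -1.3
PhCH(CH₃)–OAc loses AcO⁻: pKₐ(CH₃COOH) ≈ 4.8

PhCH(CH₃)–N₂⁺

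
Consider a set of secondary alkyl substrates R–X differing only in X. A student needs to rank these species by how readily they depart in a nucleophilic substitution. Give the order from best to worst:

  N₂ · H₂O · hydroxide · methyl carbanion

N₂: no meaningful conjugate acid; N₂ departs as an exceptionally stable neutral molecule
H₂O: pKₐ(H₃O⁺) ≈ -1.7
hydroxide: pKₐ(H₂O) ≈ 15.7
methyl carbanion: pKₐ(CH₄) ≈ 48 — unstabilised carbanion; the worst conceivable leaving group

N₂ > H₂O > hydroxide > methyl carbanion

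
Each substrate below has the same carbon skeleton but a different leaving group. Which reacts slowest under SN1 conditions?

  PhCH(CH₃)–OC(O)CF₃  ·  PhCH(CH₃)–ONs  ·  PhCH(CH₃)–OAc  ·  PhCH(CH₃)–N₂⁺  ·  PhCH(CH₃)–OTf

Identical carbon frameworks mean the comparison reduces to leaving-group quality.
A good leaving group is a weak base: the lower the pKₐ of its conjugate acid, the more readily it departs.
PhCH(CH₃)–N₂⁺ loses N₂: no meaningful conjugate acid; N₂ departs as an exceptionally stable neutral molecule
PhCH(CH₃)–OTf loses OTf⁻: pKₐ(CF₃SO₃H (triflic acid)) ≈ -14
PhCH(CH₃)–ONs loses ONs⁻: pKₐ(p-O₂NC₆H₄SO₃H) ≈ -3.5
PhCH(CH₃)–OC(O)CF₃ loses CF₃COO⁻: pKₐ(CF₃COOH) ≈ 0.2
PhCH(CH₃)–OAc loses AcO⁻: pKₐ(CH₃COOH) ≈ 4.8

PhCH(CH₃)–OAc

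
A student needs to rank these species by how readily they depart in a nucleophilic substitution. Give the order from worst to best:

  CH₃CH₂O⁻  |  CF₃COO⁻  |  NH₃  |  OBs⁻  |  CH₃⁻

Rank by basicity of the departing species: weakest base leaves most easily.
OBs⁻: pKₐ(p-BrC₆H₄SO₃H) ≈ -2.8
CF₃COO⁻: pKₐ(CF₃COOH) ≈ 0.2
NH₃: pKₐ(NH₄⁺) ≈ 9.2 — neutral but moderately basic; leaves from R–NH₃⁺
CH₃CH₂O⁻: pKₐ(CH₃CH₂OH) ≈ 16
CH₃⁻: pKₐ(CH₄) ≈ 48 — unstabilised carbanion; the worst conceivable leaving group
Listed from poorest to best leaving group as asked.

CH₃⁻ < CH₃CH₂O⁻ < NH₃ < CF₃COO⁻ < OBs⁻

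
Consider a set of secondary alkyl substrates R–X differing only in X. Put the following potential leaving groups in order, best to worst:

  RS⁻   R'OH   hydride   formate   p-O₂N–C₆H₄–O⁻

R'OH > formate > p-O₂N–C₆H₄–O⁻ > RS⁻ > hydride

R'OH: pKₐ(R'OH₂⁺) ≈ -2.4 — neutral; leaves from a protonated ether (an oxonium ion, R–O(H)R'⁺)
formate: pKₐ(HCOOH) ≈ 3.8 — resonance-stabilised carboxylate
p-O₂N–C₆H₄–O⁻: pKₐ(p-nitrophenol) ≈ 7.2
RS⁻: pKₐ(RSH (a thiol)) ≈ 10.5
hydride: pKₐ(H₂) ≈ 36 — extremely strong base; leaves only in special hydride-transfer contexts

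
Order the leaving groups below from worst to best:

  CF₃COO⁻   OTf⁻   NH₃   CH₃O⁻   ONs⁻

CH₃O⁻ < NH₃ < CF₃COO⁻ < ONs⁻ < OTf⁻

The more stable X⁻ (or X) is on its own — i.e. the weaker a base it is — the better a leaving group it makes.
OTf⁻: pKₐ(CF₃SO₃H (triflic acid)) ≈ -14 — charge spread over three oxygens and a CF₃ group; the premier leaving group in synthesis
ONs⁻: pKₐ(p-O₂NC₆H₄SO₃H) ≈ -3.5 — p-nitro group further stabilises the sulfonate
CF₃COO⁻: pKₐ(CF₃COOH) ≈ 0.2
NH₃: pKₐ(NH₄⁺) ≈ 9.2 — neutral but moderately basic; leaves from R–NH₃⁺
CH₃O⁻: pKₐ(CH₃OH) ≈ 15.5 — strong base; alkoxides do not leave unassisted
The question asks for worst first, so the sequence is read in increasing leaving-group ability.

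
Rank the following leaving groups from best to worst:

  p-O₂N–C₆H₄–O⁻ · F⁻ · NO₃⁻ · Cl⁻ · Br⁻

Br⁻ > Cl⁻ > NO₃⁻ > F⁻ > p-O₂N–C₆H₄–O⁻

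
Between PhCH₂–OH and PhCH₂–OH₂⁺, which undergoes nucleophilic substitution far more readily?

PhCH₂–OH₂⁺

From PhCH₂–OH the departing group would be OH⁻ (pKₐ(H₂O) ≈ 15.7). Strong base; essentially never leaves without prior activation.
From PhCH₂–OH₂⁺ the leaving group is H₂O (pKₐ(H₃O⁺) ≈ -1.7). Neutral; leaves from a protonated alcohol (R–OH₂⁺).
(In practice PhCH₂–OH₂⁺ is made from PhCH₂–OH by protonation with strong acid, converting the leaving group from hydroxide to neutral water.)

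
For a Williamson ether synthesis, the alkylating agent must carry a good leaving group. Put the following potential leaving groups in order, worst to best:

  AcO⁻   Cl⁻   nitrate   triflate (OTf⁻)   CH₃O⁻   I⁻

triflate (OTf⁻): pKₐ(CF₃SO₃H (triflic acid)) ≈ -14
I⁻: pKₐ(HI) ≈ -10
Cl⁻: pKₐ(HCl) ≈ -7
nitrate: pKₐ(HNO₃) ≈ -1.3
AcO⁻: pKₐ(CH₃COOH) ≈ 4.8
CH₃O⁻: pKₐ(CH₃OH) ≈ 15.5
The question asks for worst first, so the sequence is read in increasing leaving-group ability.

CH₃O⁻ < AcO⁻ < nitrate < Cl⁻ < I⁻ < triflate (OTf⁻)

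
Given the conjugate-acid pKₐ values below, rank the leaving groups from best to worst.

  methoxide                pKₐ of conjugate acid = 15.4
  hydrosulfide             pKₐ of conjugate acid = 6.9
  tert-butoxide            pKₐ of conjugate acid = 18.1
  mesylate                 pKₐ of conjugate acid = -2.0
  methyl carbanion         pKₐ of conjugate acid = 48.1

mesylate > hydrosulfide > methoxide > tert-butoxide > methyl carbanion

Lower conjugate-acid pKₐ ⇒ weaker base ⇒ better leaving group.
Sorting by the given values: mesylate (-2.0), hydrosulfide (6.9), methoxide (15.4), tert-butoxide (18.1), methyl carbanion (48.1).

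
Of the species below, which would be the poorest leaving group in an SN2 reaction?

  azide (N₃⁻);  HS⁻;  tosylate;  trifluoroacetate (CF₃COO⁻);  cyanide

cyanide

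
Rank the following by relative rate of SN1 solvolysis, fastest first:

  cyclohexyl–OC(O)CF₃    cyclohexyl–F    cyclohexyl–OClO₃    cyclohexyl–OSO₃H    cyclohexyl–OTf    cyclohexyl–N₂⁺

The skeletons are identical, so relative rate is governed entirely by leaving-group ability.
A good leaving group is a weak base: the lower the pKₐ of its conjugate acid, the more readily it departs.
cyclohexyl–N₂⁺ loses N₂: no meaningful conjugate acid; N₂ departs as an exceptionally stable neutral molecule
cyclohexyl–OTf loses OTf⁻: pKₐ(CF₃SO₃H (triflic acid)) ≈ -14
cyclohexyl–OClO₃ loses ClO₄⁻: pKₐ(HClO₄) ≈ -10
cyclohexyl–OSO₃H loses HSO₄⁻: pKₐ(H₂SO₄) ≈ -3
cyclohexyl–OC(O)CF₃ loses CF₃COO⁻: pKₐ(CF₃COOH) ≈ 0.2
cyclohexyl–F loses F⁻: pKₐ(HF) ≈ 3.2

cyclohexyl–N₂⁺ > cyclohexyl–OTf > cyclohexyl–OClO₃ > cyclohexyl–OSO₃H > cyclohexyl–OC(O)CF₃ > cyclohexyl–F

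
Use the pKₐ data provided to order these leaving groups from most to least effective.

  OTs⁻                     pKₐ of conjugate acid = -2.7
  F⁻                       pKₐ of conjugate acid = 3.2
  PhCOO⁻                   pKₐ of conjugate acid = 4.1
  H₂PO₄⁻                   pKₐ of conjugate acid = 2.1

OTs⁻ > H₂PO₄⁻ > F⁻ > PhCOO⁻

Lower conjugate-acid pKₐ ⇒ weaker base ⇒ better leaving group.
Sorting by the given values: OTs⁻ (-2.7), H₂PO₄⁻ (2.1), F⁻ (3.2), PhCOO⁻ (4.1).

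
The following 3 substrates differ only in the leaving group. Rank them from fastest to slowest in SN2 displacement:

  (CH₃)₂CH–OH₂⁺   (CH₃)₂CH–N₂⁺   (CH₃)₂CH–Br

Same R in every case — rank the leaving groups.
Rank by basicity of the departing species: weakest base leaves most easily.
(CH₃)₂CH–N₂⁺ loses N₂: no meaningful conjugate acid; N₂ departs as an exceptionally stable neutral molecule
(CH₃)₂CH–Br loses Br⁻: pKₐ(HBr) ≈ -9
(CH₃)₂CH–OH₂⁺ loses H₂O: pKₐ(H₃O⁺) ≈ -1.7

(CH₃)₂CH–N₂⁺ > (CH₃)₂CH–Br > (CH₃)₂CH–OH₂⁺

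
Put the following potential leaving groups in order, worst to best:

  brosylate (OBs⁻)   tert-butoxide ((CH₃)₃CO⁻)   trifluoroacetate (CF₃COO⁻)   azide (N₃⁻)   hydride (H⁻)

Rank by basicity of the departing species: weakest base leaves most easily.
brosylate (OBs⁻): pKₐ(p-BrC₆H₄SO₃H) ≈ -2.8 — arenesulfonate with a p-bromo substituent
trifluoroacetate (CF₃COO⁻): pKₐ(CF₃COOH) ≈ 0.2 — strongly electron-withdrawing CF₃ stabilises the carboxylate
azide (N₃⁻): pKₐ(HN₃) ≈ 4.7 — linear, resonance-stabilised
tert-butoxide ((CH₃)₃CO⁻): pKₐ(t-BuOH) ≈ 18 — bulky, strongly basic alkoxide
hydride (H⁻): pKₐ(H₂) ≈ 36 — extremely strong base; leaves only in special hydride-transfer contexts
The question asks for worst first, so the sequence is read in increasing leaving-group ability.

hydride (H⁻) < tert-butoxide ((CH₃)₃CO⁻) < azide (N₃⁻) < trifluoroacetate (CF₃COO⁻) < brosylate (OBs⁻)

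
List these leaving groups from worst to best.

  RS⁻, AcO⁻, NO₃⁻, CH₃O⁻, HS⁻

CH₃O⁻ < RS⁻ < HS⁻ < AcO⁻ < NO₃⁻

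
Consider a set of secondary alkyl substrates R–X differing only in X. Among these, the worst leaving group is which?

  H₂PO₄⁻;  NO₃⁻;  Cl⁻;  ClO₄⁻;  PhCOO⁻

PhCOO⁻

The more stable X⁻ (or X) is on its own — i.e. the weaker a base it is — the better a leaving group it makes.
ClO₄⁻: pKₐ(HClO₄) ≈ -10
Cl⁻: pKₐ(HCl) ≈ -7
NO₃⁻: pKₐ(HNO₃) ≈ -1.3
H₂PO₄⁻: pKₐ(H₃PO₄) ≈ 2.1
PhCOO⁻: pKₐ(C₆H₅COOH) ≈ 4.2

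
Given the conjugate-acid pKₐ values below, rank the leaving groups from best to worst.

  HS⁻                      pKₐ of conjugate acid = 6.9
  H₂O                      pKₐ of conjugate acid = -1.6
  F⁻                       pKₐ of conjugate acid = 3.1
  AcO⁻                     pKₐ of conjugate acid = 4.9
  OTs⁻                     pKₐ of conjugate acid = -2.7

Lower conjugate-acid pKₐ ⇒ weaker base ⇒ better leaving group.
Sorting by the given values: OTs⁻ (-2.7), H₂O (-1.6), F⁻ (3.1), AcO⁻ (4.9), HS⁻ (6.9).

OTs⁻ > H₂O > F⁻ > AcO⁻ > HS⁻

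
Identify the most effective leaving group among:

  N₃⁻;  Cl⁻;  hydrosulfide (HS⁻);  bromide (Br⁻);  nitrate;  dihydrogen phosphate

Rank by basicity of the departing species: weakest base leaves most easily.
bromide (Br⁻): pKₐ(HBr) ≈ -9
Cl⁻: pKₐ(HCl) ≈ -7
nitrate: pKₐ(HNO₃) ≈ -1.3
dihydrogen phosphate: pKₐ(H₃PO₄) ≈ 2.1
N₃⁻: pKₐ(HN₃) ≈ 4.7
hydrosulfide (HS⁻): pKₐ(H₂S) ≈ 7

bromide (Br⁻)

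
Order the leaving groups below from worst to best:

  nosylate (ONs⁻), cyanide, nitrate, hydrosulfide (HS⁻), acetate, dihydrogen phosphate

nosylate (ONs⁻): pKₐ(p-O₂NC₆H₄SO₃H) ≈ -3.5
nitrate: pKₐ(HNO₃) ≈ -1.3
dihydrogen phosphate: pKₐ(H₃PO₄) ≈ 2.1
acetate: pKₐ(CH₃COOH) ≈ 4.8
hydrosulfide (HS⁻): pKₐ(H₂S) ≈ 7
cyanide: pKₐ(HCN) ≈ 9.2
The question asks for worst first, so the sequence is read in increasing leaving-group ability.

cyanide < hydrosulfide (HS⁻) < acetate < dihydrogen phosphate < nitrate < nosylate (ONs⁻)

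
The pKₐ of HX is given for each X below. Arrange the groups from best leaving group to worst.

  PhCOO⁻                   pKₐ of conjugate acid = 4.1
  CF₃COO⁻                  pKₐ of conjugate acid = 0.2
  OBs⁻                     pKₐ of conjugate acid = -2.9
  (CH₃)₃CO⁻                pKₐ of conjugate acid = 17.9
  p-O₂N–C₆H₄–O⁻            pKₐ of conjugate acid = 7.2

OBs⁻ > CF₃COO⁻ > PhCOO⁻ > p-O₂N–C₆H₄–O⁻ > (CH₃)₃CO⁻

Lower conjugate-acid pKₐ ⇒ weaker base ⇒ better leaving group.
Sorting by the given values: OBs⁻ (-2.9), CF₃COO⁻ (0.2), PhCOO⁻ (4.1), p-O₂N–C₆H₄–O⁻ (7.2), (CH₃)₃CO⁻ (17.9).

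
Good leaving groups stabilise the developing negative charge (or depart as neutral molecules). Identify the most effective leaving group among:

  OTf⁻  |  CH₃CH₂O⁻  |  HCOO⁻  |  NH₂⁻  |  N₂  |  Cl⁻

N₂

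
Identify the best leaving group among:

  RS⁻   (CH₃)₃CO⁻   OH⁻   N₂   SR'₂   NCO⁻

N₂

Rank by basicity of the departing species: weakest base leaves most easily.
N₂: no meaningful conjugate acid; N₂ departs as an exceptionally stable neutral molecule
SR'₂: pKₐ(R'₂SH⁺) ≈ -7
NCO⁻: pKₐ(HOCN) ≈ 3.5
RS⁻: pKₐ(RSH (a thiol)) ≈ 10.5
OH⁻: pKₐ(H₂O) ≈ 15.7
(CH₃)₃CO⁻: pKₐ(t-BuOH) ≈ 18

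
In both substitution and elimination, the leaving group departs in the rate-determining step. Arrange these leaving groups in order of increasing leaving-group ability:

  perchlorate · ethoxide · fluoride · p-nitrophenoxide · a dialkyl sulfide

A good leaving group is a weak base: the lower the pKₐ of its conjugate acid, the more readily it departs.
perchlorate: pKₐ(HClO₄) ≈ -10 — extremely weak base; rarely used for safety reasons
a dialkyl sulfide: pKₐ(R'₂SH⁺) ≈ -7 — neutral; leaves from a sulfonium salt (R–SR'₂⁺)
fluoride: pKₐ(HF) ≈ 3.2 — small and strongly basic; the poor halide leaving group
p-nitrophenoxide: pKₐ(p-nitrophenol) ≈ 7.2
ethoxide: pKₐ(CH₃CH₂OH) ≈ 16
The question asks for worst first, so the sequence is read in increasing leaving-group ability.

ethoxide < p-nitrophenoxide < fluoride < a dialkyl sulfide < perchlorate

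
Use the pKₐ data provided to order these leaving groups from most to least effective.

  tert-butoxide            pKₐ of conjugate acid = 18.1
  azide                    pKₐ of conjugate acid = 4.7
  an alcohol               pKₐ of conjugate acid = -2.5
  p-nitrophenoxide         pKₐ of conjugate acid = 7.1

an alcohol > azide > p-nitrophenoxide > tert-butoxide

Lower conjugate-acid pKₐ ⇒ weaker base ⇒ better leaving group.
Sorting by the given values: an alcohol (-2.5), azide (4.7), p-nitrophenoxide (7.1), tert-butoxide (18.1).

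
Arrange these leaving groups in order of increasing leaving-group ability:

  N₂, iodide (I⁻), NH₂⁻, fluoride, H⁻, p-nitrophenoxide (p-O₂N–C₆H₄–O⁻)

NH₂⁻ < H⁻ < p-nitrophenoxide (p-O₂N–C₆H₄–O⁻) < fluoride < iodide (I⁻) < N₂

N₂: no meaningful conjugate acid; N₂ departs as an exceptionally stable neutral molecule
iodide (I⁻): pKₐ(HI) ≈ -10 — large, highly polarisable; very weak base
fluoride: pKₐ(HF) ≈ 3.2 — small and strongly basic; the poor halide leaving group
p-nitrophenoxide (p-O₂N–C₆H₄–O⁻): pKₐ(p-nitrophenol) ≈ 7.2
H⁻: pKₐ(H₂) ≈ 36
NH₂⁻: pKₐ(NH₃) ≈ 38 — extremely strong base; never a leaving group
Reversing gives the worst-to-best order requested.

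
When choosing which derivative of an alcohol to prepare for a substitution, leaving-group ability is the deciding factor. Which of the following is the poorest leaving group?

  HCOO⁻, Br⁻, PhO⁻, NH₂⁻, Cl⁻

NH₂⁻

Rank by basicity of the departing species: weakest base leaves most easily.
Br⁻: pKₐ(HBr) ≈ -9
Cl⁻: pKₐ(HCl) ≈ -7
HCOO⁻: pKₐ(HCOOH) ≈ 3.8
PhO⁻: pKₐ(C₆H₅OH (phenol)) ≈ 10
NH₂⁻: pKₐ(NH₃) ≈ 38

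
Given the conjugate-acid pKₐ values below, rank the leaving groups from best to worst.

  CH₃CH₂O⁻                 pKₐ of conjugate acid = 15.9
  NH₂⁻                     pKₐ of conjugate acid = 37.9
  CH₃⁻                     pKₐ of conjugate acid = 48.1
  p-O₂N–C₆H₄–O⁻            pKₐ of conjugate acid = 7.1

p-O₂N–C₆H₄–O⁻ > CH₃CH₂O⁻ > NH₂⁻ > CH₃⁻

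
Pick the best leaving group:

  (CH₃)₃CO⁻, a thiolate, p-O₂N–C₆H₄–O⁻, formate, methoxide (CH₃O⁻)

formate

Rank by basicity of the departing species: weakest base leaves most easily.
formate: pKₐ(HCOOH) ≈ 3.8
p-O₂N–C₆H₄–O⁻: pKₐ(p-nitrophenol) ≈ 7.2
a thiolate: pKₐ(RSH (a thiol)) ≈ 10.5
methoxide (CH₃O⁻): pKₐ(CH₃OH) ≈ 15.5
(CH₃)₃CO⁻: pKₐ(t-BuOH) ≈ 18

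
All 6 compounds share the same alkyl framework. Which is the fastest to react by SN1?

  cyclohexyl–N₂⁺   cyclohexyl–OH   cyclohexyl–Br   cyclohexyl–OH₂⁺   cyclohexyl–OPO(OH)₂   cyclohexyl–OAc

cyclohexyl–N₂⁺

With the same alkyl group throughout, only the leaving group differentiates the rates.
Rank by basicity of the departing species: weakest base leaves most easily.
cyclohexyl–N₂⁺ loses N₂: no meaningful conjugate acid; N₂ departs as an exceptionally stable neutral molecule
cyclohexyl–Br loses Br⁻: pKₐ(HBr) ≈ -9
cyclohexyl–OH₂⁺ loses H₂O: pKₐ(H₃O⁺) ≈ -1.7
cyclohexyl–OPO(OH)₂ loses H₂PO₄⁻: pKₐ(H₃PO₄) ≈ 2.1
cyclohexyl–OAc loses AcO⁻: pKₐ(CH₃COOH) ≈ 4.8
cyclohexyl–OH loses OH⁻: pKₐ(H₂O) ≈ 15.7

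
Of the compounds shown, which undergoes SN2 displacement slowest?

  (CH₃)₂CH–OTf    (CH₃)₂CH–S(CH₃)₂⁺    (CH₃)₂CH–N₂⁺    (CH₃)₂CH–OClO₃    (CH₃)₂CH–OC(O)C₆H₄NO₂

Same R in every case — rank the leaving groups.
The more stable X⁻ (or X) is on its own — i.e. the weaker a base it is — the better a leaving group it makes.
(CH₃)₂CH–N₂⁺ loses N₂: no meaningful conjugate acid; N₂ departs as an exceptionally stable neutral molecule
(CH₃)₂CH–OTf loses OTf⁻: pKₐ(CF₃SO₃H (triflic acid)) ≈ -14
(CH₃)₂CH–OClO₃ loses ClO₄⁻: pKₐ(HClO₄) ≈ -10
(CH₃)₂CH–S(CH₃)₂⁺ loses SR'₂: pKₐ(R'₂SH⁺) ≈ -7
(CH₃)₂CH–OC(O)C₆H₄NO₂ loses p-O₂N–C₆H₄–COO⁻: pKₐ(p-nitrobenzoic acid) ≈ 3.4

(CH₃)₂CH–OC(O)C₆H₄NO₂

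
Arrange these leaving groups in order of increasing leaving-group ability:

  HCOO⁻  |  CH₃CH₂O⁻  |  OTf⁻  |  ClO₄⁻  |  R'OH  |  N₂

CH₃CH₂O⁻ < HCOO⁻ < R'OH < ClO₄⁻ < OTf⁻ < N₂

N₂: no meaningful conjugate acid; N₂ departs as an exceptionally stable neutral molecule
OTf⁻: pKₐ(CF₃SO₃H (triflic acid)) ≈ -14
ClO₄⁻: pKₐ(HClO₄) ≈ -10
R'OH: pKₐ(R'OH₂⁺) ≈ -2.4
HCOO⁻: pKₐ(HCOOH) ≈ 3.8
CH₃CH₂O⁻: pKₐ(CH₃CH₂OH) ≈ 16
Listed from poorest to best leaving group as asked.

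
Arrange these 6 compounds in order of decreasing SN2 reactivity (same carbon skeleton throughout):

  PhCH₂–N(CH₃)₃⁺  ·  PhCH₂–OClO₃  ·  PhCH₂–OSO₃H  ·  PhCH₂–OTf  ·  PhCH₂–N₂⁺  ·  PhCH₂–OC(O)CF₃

Same R in every case — rank the leaving groups.
The more stable X⁻ (or X) is on its own — i.e. the weaker a base it is — the better a leaving group it makes.
PhCH₂–N₂⁺ loses N₂: no meaningful conjugate acid; N₂ departs as an exceptionally stable neutral molecule
PhCH₂–OTf loses OTf⁻: pKₐ(CF₃SO₃H (triflic acid)) ≈ -14
PhCH₂–OClO₃ loses ClO₄⁻: pKₐ(HClO₄) ≈ -10
PhCH₂–OSO₃H loses HSO₄⁻: pKₐ(H₂SO₄) ≈ -3
PhCH₂–OC(O)CF₃ loses CF₃COO⁻: pKₐ(CF₃COOH) ≈ 0.2
PhCH₂–N(CH₃)₃⁺ loses NR'₃: pKₐ(R'₃NH⁺) ≈ 10.7

PhCH₂–N₂⁺ > PhCH₂–OTf > PhCH₂–OClO₃ > PhCH₂–OSO₃H > PhCH₂–OC(O)CF₃ > PhCH₂–N(CH₃)₃⁺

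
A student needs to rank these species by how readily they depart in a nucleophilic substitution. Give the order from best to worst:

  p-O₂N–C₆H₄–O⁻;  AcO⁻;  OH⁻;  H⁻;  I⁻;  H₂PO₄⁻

Rank by basicity of the departing species: weakest base leaves most easily.
I⁻: pKₐ(HI) ≈ -10
H₂PO₄⁻: pKₐ(H₃PO₄) ≈ 2.1
AcO⁻: pKₐ(CH₃COOH) ≈ 4.8
p-O₂N–C₆H₄–O⁻: pKₐ(p-nitrophenol) ≈ 7.2
OH⁻: pKₐ(H₂O) ≈ 15.7
H⁻: pKₐ(H₂) ≈ 36

I⁻ > H₂PO₄⁻ > AcO⁻ > p-O₂N–C₆H₄–O⁻ > OH⁻ > H⁻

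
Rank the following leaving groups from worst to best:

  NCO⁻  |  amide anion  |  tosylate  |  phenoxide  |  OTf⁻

amide anion < phenoxide < NCO⁻ < tosylate < OTf⁻

Leaving-group ability tracks the stability of the departed species; conjugate-acid pKₐ is the usual yardstick (lower pKₐ → better LG).
OTf⁻: pKₐ(CF₃SO₃H (triflic acid)) ≈ -14 — charge spread over three oxygens and a CF₃ group; the premier leaving group in synthesis
tosylate: pKₐ(p-CH₃C₆H₄SO₃H (TsOH)) ≈ -2.8 — resonance-delocalised arenesulfonate
NCO⁻: pKₐ(HOCN) ≈ 3.5 — resonance between N and O
phenoxide: pKₐ(C₆H₅OH (phenol)) ≈ 10
amide anion: pKₐ(NH₃) ≈ 38
Listed from poorest to best leaving group as asked.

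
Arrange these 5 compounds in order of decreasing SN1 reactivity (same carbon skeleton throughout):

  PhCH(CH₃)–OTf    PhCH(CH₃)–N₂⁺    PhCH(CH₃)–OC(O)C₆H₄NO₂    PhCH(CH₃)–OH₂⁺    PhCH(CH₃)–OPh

PhCH(CH₃)–N₂⁺ > PhCH(CH₃)–OTf > PhCH(CH₃)–OH₂⁺ > PhCH(CH₃)–OC(O)C₆H₄NO₂ > PhCH(CH₃)–OPh

The skeletons are identical, so relative rate is governed entirely by leaving-group ability.
The more stable X⁻ (or X) is on its own — i.e. the weaker a base it is — the better a leaving group it makes.
PhCH(CH₃)–N₂⁺ loses N₂: no meaningful conjugate acid; N₂ departs as an exceptionally stable neutral molecule
PhCH(CH₃)–OTf loses OTf⁻: pKₐ(CF₃SO₃H (triflic acid)) ≈ -14
PhCH(CH₃)–OH₂⁺ loses H₂O: pKₐ(H₃O⁺) ≈ -1.7
PhCH(CH₃)–OC(O)C₆H₄NO₂ loses p-O₂N–C₆H₄–COO⁻: pKₐ(p-nitrobenzoic acid) ≈ 3.4
PhCH(CH₃)–OPh loses PhO⁻: pKₐ(C₆H₅OH (phenol)) ≈ 10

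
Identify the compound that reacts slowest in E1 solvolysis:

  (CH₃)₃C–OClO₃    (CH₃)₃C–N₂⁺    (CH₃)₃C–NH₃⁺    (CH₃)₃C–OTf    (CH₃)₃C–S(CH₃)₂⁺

(CH₃)₃C–NH₃⁺

Same R in every case — rank the leaving groups.
A good leaving group is a weak base: the lower the pKₐ of its conjugate acid, the more readily it departs.
(CH₃)₃C–N₂⁺ loses N₂: no meaningful conjugate acid; N₂ departs as an exceptionally stable neutral molecule
(CH₃)₃C–OTf loses OTf⁻: pKₐ(CF₃SO₃H (triflic acid)) ≈ -14
(CH₃)₃C–OClO₃ loses ClO₄⁻: pKₐ(HClO₄) ≈ -10
(CH₃)₃C–S(CH₃)₂⁺ loses SR'₂: pKₐ(R'₂SH⁺) ≈ -7
(CH₃)₃C–NH₃⁺ loses NH₃: pKₐ(NH₄⁺) ≈ 9.2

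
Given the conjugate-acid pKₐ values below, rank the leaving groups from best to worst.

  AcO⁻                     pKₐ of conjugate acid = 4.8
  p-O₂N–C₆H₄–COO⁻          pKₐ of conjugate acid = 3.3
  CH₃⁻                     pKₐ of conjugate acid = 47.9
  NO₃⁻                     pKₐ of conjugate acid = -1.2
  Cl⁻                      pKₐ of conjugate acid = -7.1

Lower conjugate-acid pKₐ ⇒ weaker base ⇒ better leaving group.
Sorting by the given values: Cl⁻ (-7.1), NO₃⁻ (-1.2), p-O₂N–C₆H₄–COO⁻ (3.3), AcO⁻ (4.8), CH₃⁻ (47.9).

Cl⁻ > NO₃⁻ > p-O₂N–C₆H₄–COO⁻ > AcO⁻ > CH₃⁻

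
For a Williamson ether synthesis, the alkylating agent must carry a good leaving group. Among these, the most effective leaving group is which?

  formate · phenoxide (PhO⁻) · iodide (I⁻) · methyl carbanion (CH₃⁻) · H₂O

iodide (I⁻): pKₐ(HI) ≈ -10
H₂O: pKₐ(H₃O⁺) ≈ -1.7
formate: pKₐ(HCOOH) ≈ 3.8
phenoxide (PhO⁻): pKₐ(C₆H₅OH (phenol)) ≈ 10
methyl carbanion (CH₃⁻): pKₐ(CH₄) ≈ 48

iodide (I⁻)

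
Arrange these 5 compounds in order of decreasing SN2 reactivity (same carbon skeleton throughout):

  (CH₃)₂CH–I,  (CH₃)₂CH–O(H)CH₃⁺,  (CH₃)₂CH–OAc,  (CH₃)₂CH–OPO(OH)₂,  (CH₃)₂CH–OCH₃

(CH₃)₂CH–I > (CH₃)₂CH–O(H)CH₃⁺ > (CH₃)₂CH–OPO(OH)₂ > (CH₃)₂CH–OAc > (CH₃)₂CH–OCH₃

Same R in every case — rank the leaving groups.
A good leaving group is a weak base: the lower the pKₐ of its conjugate acid, the more readily it departs.
(CH₃)₂CH–I loses I⁻: pKₐ(HI) ≈ -10
(CH₃)₂CH–O(H)CH₃⁺ loses R'OH: pKₐ(R'OH₂⁺) ≈ -2.4
(CH₃)₂CH–OPO(OH)₂ loses H₂PO₄⁻: pKₐ(H₃PO₄) ≈ 2.1
(CH₃)₂CH–OAc loses AcO⁻: pKₐ(CH₃COOH) ≈ 4.8
(CH₃)₂CH–OCH₃ loses CH₃O⁻: pKₐ(CH₃OH) ≈ 15.5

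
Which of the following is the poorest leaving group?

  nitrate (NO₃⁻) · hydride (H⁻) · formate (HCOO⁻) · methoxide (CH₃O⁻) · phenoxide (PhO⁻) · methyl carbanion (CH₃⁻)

A good leaving group is a weak base: the lower the pKₐ of its conjugate acid, the more readily it departs.
nitrate (NO₃⁻): pKₐ(HNO₃) ≈ -1.3
formate (HCOO⁻): pKₐ(HCOOH) ≈ 3.8
phenoxide (PhO⁻): pKₐ(C₆H₅OH (phenol)) ≈ 10
methoxide (CH₃O⁻): pKₐ(CH₃OH) ≈ 15.5
hydride (H⁻): pKₐ(H₂) ≈ 36
methyl carbanion (CH₃⁻): pKₐ(CH₄) ≈ 48

methyl carbanion (CH₃⁻)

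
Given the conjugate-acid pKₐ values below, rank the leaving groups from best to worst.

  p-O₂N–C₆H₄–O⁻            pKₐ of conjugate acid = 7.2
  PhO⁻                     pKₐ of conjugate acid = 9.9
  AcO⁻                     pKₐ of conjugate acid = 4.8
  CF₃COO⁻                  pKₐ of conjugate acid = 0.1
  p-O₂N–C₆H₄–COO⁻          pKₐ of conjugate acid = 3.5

Lower conjugate-acid pKₐ ⇒ weaker base ⇒ better leaving group.
Sorting by the given values: CF₃COO⁻ (0.1), p-O₂N–C₆H₄–COO⁻ (3.5), AcO⁻ (4.8), p-O₂N–C₆H₄–O⁻ (7.2), PhO⁻ (9.9).

CF₃COO⁻ > p-O₂N–C₆H₄–COO⁻ > AcO⁻ > p-O₂N–C₆H₄–O⁻ > PhO⁻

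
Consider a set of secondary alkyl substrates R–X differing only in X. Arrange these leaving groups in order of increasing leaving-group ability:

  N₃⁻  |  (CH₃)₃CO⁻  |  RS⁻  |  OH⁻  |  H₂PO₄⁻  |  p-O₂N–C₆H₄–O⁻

H₂PO₄⁻: pKₐ(H₃PO₄) ≈ 2.1 — moderate base; biological leaving group after further activation
N₃⁻: pKₐ(HN₃) ≈ 4.7 — linear, resonance-stabilised
p-O₂N–C₆H₄–O⁻: pKₐ(p-nitrophenol) ≈ 7.2 — nitro group delocalises the charge; the classic chromogenic LG
RS⁻: pKₐ(RSH (a thiol)) ≈ 10.5 — moderately basic; rarely leaves without activation
OH⁻: pKₐ(H₂O) ≈ 15.7 — strong base; essentially never leaves without prior activation
(CH₃)₃CO⁻: pKₐ(t-BuOH) ≈ 18 — bulky, strongly basic alkoxide
Reversing gives the worst-to-best order requested.

(CH₃)₃CO⁻ < OH⁻ < RS⁻ < p-O₂N–C₆H₄–O⁻ < N₃⁻ < H₂PO₄⁻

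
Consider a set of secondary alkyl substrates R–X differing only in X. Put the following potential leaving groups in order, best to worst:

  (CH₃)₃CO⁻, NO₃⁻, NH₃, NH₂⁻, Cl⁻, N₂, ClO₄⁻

Rank by basicity of the departing species: weakest base leaves most easily.
N₂: no meaningful conjugate acid; N₂ departs as an exceptionally stable neutral molecule
ClO₄⁻: pKₐ(HClO₄) ≈ -10
Cl⁻: pKₐ(HCl) ≈ -7 — moderately weak base
NO₃⁻: pKₐ(HNO₃) ≈ -1.3 — resonance-delocalised over three oxygens
NH₃: pKₐ(NH₄⁺) ≈ 9.2
(CH₃)₃CO⁻: pKₐ(t-BuOH) ≈ 18 — bulky, strongly basic alkoxide
NH₂⁻: pKₐ(NH₃) ≈ 38 — extremely strong base; never a leaving group

N₂ > ClO₄⁻ > Cl⁻ > NO₃⁻ > NH₃ > (CH₃)₃CO⁻ > NH₂⁻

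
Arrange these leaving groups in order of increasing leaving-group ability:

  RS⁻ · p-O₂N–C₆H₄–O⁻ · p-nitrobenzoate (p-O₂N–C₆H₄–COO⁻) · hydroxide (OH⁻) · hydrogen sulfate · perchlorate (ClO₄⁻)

hydroxide (OH⁻) < RS⁻ < p-O₂N–C₆H₄–O⁻ < p-nitrobenzoate (p-O₂N–C₆H₄–COO⁻) < hydrogen sulfate < perchlorate (ClO₄⁻)

perchlorate (ClO₄⁻): pKₐ(HClO₄) ≈ -10 — extremely weak base; rarely used for safety reasons
hydrogen sulfate: pKₐ(H₂SO₄) ≈ -3 — conjugate base of a strong mineral acid
p-nitrobenzoate (p-O₂N–C₆H₄–COO⁻): pKₐ(p-nitrobenzoic acid) ≈ 3.4
p-O₂N–C₆H₄–O⁻: pKₐ(p-nitrophenol) ≈ 7.2
RS⁻: pKₐ(RSH (a thiol)) ≈ 10.5
hydroxide (OH⁻): pKₐ(H₂O) ≈ 15.7
Listed from poorest to best leaving group as asked.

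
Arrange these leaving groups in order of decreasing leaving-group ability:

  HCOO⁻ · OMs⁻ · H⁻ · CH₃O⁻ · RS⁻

OMs⁻ > HCOO⁻ > RS⁻ > CH₃O⁻ > H⁻

Leaving-group ability tracks the stability of the departed species; conjugate-acid pKₐ is the usual yardstick (lower pKₐ → better LG).
OMs⁻: pKₐ(CH₃SO₃H (MsOH)) ≈ -1.9 — resonance-delocalised alkanesulfonate
HCOO⁻: pKₐ(HCOOH) ≈ 3.8 — resonance-stabilised carboxylate
RS⁻: pKₐ(RSH (a thiol)) ≈ 10.5 — moderately basic; rarely leaves without activation
CH₃O⁻: pKₐ(CH₃OH) ≈ 15.5 — strong base; alkoxides do not leave unassisted
H⁻: pKₐ(H₂) ≈ 36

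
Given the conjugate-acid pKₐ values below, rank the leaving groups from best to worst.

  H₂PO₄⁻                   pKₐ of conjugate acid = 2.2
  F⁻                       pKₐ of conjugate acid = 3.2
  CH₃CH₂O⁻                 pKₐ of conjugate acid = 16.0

Lower conjugate-acid pKₐ ⇒ weaker base ⇒ better leaving group.
Sorting by the given values: H₂PO₄⁻ (2.2), F⁻ (3.2), CH₃CH₂O⁻ (16.0).

H₂PO₄⁻ > F⁻ > CH₃CH₂O⁻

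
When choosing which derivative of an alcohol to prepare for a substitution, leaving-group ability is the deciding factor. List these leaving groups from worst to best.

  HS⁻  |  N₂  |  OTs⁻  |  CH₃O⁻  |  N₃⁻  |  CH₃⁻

CH₃⁻ < CH₃O⁻ < HS⁻ < N₃⁻ < OTs⁻ < N₂

Leaving-group ability tracks the stability of the departed species; conjugate-acid pKₐ is the usual yardstick (lower pKₐ → better LG).
N₂: no meaningful conjugate acid; N₂ departs as an exceptionally stable neutral molecule
OTs⁻: pKₐ(p-CH₃C₆H₄SO₃H (TsOH)) ≈ -2.8 — resonance-delocalised arenesulfonate
N₃⁻: pKₐ(HN₃) ≈ 4.7 — linear, resonance-stabilised
HS⁻: pKₐ(H₂S) ≈ 7
CH₃O⁻: pKₐ(CH₃OH) ≈ 15.5 — strong base; alkoxides do not leave unassisted
CH₃⁻: pKₐ(CH₄) ≈ 48 — unstabilised carbanion; the worst conceivable leaving group
The question asks for worst first, so the sequence is read in increasing leaving-group ability.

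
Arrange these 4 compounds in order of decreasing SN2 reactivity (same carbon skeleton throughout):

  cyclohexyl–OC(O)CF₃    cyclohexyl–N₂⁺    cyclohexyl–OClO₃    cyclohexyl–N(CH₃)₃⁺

cyclohexyl–N₂⁺ > cyclohexyl–OClO₃ > cyclohexyl–OC(O)CF₃ > cyclohexyl–N(CH₃)₃⁺

Identical carbon frameworks mean the comparison reduces to leaving-group quality.
Leaving-group ability tracks the stability of the departed species; conjugate-acid pKₐ is the usual yardstick (lower pKₐ → better LG).
cyclohexyl–N₂⁺ loses N₂: no meaningful conjugate acid; N₂ departs as an exceptionally stable neutral molecule
cyclohexyl–OClO₃ loses ClO₄⁻: pKₐ(HClO₄) ≈ -10
cyclohexyl–OC(O)CF₃ loses CF₃COO⁻: pKₐ(CF₃COOH) ≈ 0.2
cyclohexyl–N(CH₃)₃⁺ loses NR'₃: pKₐ(R'₃NH⁺) ≈ 10.7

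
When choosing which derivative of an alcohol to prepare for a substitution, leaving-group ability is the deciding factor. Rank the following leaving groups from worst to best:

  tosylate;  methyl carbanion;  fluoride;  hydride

Rank by basicity of the departing species: weakest base leaves most easily.
tosylate: pKₐ(p-CH₃C₆H₄SO₃H (TsOH)) ≈ -2.8 — resonance-delocalised arenesulfonate
fluoride: pKₐ(HF) ≈ 3.2 — small and strongly basic; the poor halide leaving group
hydride: pKₐ(H₂) ≈ 36
methyl carbanion: pKₐ(CH₄) ≈ 48
Listed from poorest to best leaving group as asked.

methyl carbanion < hydride < fluoride < tosylate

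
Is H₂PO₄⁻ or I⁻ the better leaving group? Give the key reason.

I⁻

I⁻ is the better leaving group.
pKₐ(HI) ≈ -10 versus pKₐ(H₃PO₄) ≈ 2.1: I⁻ is the much weaker base.
Large, highly polarisable; very weak base.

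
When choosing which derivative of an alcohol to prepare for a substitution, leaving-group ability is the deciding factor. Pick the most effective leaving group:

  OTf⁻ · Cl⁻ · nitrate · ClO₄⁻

OTf⁻

OTf⁻: pKₐ(CF₃SO₃H (triflic acid)) ≈ -14
ClO₄⁻: pKₐ(HClO₄) ≈ -10
Cl⁻: pKₐ(HCl) ≈ -7
nitrate: pKₐ(HNO₃) ≈ -1.3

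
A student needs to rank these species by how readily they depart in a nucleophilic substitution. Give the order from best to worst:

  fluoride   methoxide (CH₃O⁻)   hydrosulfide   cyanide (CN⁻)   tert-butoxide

fluoride > hydrosulfide > cyanide (CN⁻) > methoxide (CH₃O⁻) > tert-butoxide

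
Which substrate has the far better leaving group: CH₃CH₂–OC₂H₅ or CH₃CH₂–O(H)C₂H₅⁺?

CH₃CH₂–O(H)C₂H₅⁺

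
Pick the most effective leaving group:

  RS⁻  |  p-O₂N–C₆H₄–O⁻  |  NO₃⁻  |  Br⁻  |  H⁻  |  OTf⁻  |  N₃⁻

OTf⁻

Rank by basicity of the departing species: weakest base leaves most easily.
OTf⁻: pKₐ(CF₃SO₃H (triflic acid)) ≈ -14
Br⁻: pKₐ(HBr) ≈ -9
NO₃⁻: pKₐ(HNO₃) ≈ -1.3
N₃⁻: pKₐ(HN₃) ≈ 4.7
p-O₂N–C₆H₄–O⁻: pKₐ(p-nitrophenol) ≈ 7.2
RS⁻: pKₐ(RSH (a thiol)) ≈ 10.5
H⁻: pKₐ(H₂) ≈ 36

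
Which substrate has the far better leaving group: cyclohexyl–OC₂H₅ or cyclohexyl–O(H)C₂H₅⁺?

From cyclohexyl–OC₂H₅ the departing group would be CH₃CH₂O⁻ (pKₐ(CH₃CH₂OH) ≈ 16). Strong base; alkoxides do not leave unassisted.
From cyclohexyl–O(H)C₂H₅⁺ the leaving group is R'OH (pKₐ(R'OH₂⁺) ≈ -2.4). Neutral; leaves from a protonated ether (an oxonium ion, R–O(H)R'⁺).
(In practice cyclohexyl–O(H)C₂H₅⁺ is made from cyclohexyl–OC₂H₅ by protonation with concentrated HBr, allowing neutral ethanol, rather than ethoxide, to depart.)

cyclohexyl–O(H)C₂H₅⁺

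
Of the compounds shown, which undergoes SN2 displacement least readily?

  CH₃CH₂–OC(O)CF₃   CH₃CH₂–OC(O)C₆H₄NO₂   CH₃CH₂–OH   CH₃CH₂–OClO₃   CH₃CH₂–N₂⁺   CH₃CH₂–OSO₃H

CH₃CH₂–OH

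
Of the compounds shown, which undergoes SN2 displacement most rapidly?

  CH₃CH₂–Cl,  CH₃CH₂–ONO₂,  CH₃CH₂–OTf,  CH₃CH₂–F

With the same alkyl group throughout, only the leaving group differentiates the rates.
The more stable X⁻ (or X) is on its own — i.e. the weaker a base it is — the better a leaving group it makes.
CH₃CH₂–OTf loses OTf⁻: pKₐ(CF₃SO₃H (triflic acid)) ≈ -14
CH₃CH₂–Cl loses Cl⁻: pKₐ(HCl) ≈ -7
CH₃CH₂–ONO₂ loses NO₃⁻: pKₐ(HNO₃) ≈ -1.3
CH₃CH₂–F loses F⁻: pKₐ(HF) ≈ 3.2

CH₃CH₂–OTf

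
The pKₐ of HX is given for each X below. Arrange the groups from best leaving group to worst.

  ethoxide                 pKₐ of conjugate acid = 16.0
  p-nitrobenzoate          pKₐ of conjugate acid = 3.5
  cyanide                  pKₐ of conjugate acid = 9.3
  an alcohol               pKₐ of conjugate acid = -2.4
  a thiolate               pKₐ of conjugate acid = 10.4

Lower conjugate-acid pKₐ ⇒ weaker base ⇒ better leaving group.
Sorting by the given values: an alcohol (-2.4), p-nitrobenzoate (3.5), cyanide (9.3), a thiolate (10.4), ethoxide (16.0).

an alcohol > p-nitrobenzoate > cyanide > a thiolate > ethoxide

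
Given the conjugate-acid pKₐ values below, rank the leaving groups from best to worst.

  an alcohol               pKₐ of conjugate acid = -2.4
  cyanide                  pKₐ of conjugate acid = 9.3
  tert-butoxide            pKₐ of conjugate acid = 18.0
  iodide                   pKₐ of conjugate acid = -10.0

iodide > an alcohol > cyanide > tert-butoxide

Lower conjugate-acid pKₐ ⇒ weaker base ⇒ better leaving group.
Sorting by the given values: iodide (-10.0), an alcohol (-2.4), cyanide (9.3), tert-butoxide (18.0).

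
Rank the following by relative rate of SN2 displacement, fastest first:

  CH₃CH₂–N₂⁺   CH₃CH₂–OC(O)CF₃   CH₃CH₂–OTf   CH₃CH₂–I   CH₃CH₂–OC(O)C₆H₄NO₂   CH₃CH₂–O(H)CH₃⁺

CH₃CH₂–N₂⁺ > CH₃CH₂–OTf > CH₃CH₂–I > CH₃CH₂–O(H)CH₃⁺ > CH₃CH₂–OC(O)CF₃ > CH₃CH₂–OC(O)C₆H₄NO₂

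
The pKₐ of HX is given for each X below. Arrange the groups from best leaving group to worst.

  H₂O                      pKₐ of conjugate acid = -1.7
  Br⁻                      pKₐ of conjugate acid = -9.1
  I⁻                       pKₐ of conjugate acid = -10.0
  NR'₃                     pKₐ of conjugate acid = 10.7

I⁻ > Br⁻ > H₂O > NR'₃

Lower conjugate-acid pKₐ ⇒ weaker base ⇒ better leaving group.
Sorting by the given values: I⁻ (-10.0), Br⁻ (-9.1), H₂O (-1.7), NR'₃ (10.7).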